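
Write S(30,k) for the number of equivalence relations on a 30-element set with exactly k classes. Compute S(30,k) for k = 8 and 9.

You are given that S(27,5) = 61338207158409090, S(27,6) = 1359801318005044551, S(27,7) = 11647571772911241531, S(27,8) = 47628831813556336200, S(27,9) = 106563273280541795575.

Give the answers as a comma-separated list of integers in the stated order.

26383018684048108297800, 88300984248924568770870

[28] T[28,6]:6*1359801318005044551+61338207158409090=8220146115188676396 · T[28,7]:7*11647571772911241531+1359801318005044551=82892803728383735268 · T[28,8]:8*47628831813556336200+11647571772911241531=392678226281361931131 · T[28,9]:9*106563273280541795575+47628831813556336200=1006698291338432496375
[29] T[29,7]:7*82892803728383735268+8220146115188676396=588469772213874823272 · T[29,8]:8*392678226281361931131+82892803728383735268=3224318613979279184316 · T[29,9]:9*1006698291338432496375+392678226281361931131=9452962848327254398506
[30] T[30,8]:8*3224318613979279184316+588469772213874823272=26383018684048108297800 · T[30,9]:9*9452962848327254398506+3224318613979279184316=88300984248924568770870
Read S(30,8) = 26383018684048108297800, S(30,9) = 88300984248924568770870.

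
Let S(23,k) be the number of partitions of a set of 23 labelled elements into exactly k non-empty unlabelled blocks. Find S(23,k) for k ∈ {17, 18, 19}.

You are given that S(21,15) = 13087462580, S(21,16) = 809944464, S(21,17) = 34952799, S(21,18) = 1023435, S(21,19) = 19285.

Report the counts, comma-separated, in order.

49916988803, 2364885369, 79781779

r22: T_22,16=16×809944464+13087462580=26046574004; T_22,17=17×34952799+809944464=1404142047; T_22,18=18×1023435+34952799=53374629; T_22,19=19×19285+1023435=1389850
r23: T_23,17=17×1404142047+26046574004=49916988803; T_23,18=18×53374629+1404142047=2364885369; T_23,19=19×1389850+53374629=79781779
Read S(23,17) = 49916988803, S(23,18) = 2364885369, S(23,19) = 79781779.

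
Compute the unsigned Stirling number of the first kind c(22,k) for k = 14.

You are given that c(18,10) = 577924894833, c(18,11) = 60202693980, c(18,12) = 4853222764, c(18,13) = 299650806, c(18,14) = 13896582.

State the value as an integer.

27188611869881

[19] T[19,11]:18*60202693980+577924894833=1661573386473 · T[19,12]:18*4853222764+60202693980=147560703732 · T[19,13]:18*299650806+4853222764=10246937272 · T[19,14]:18*13896582+299650806=549789282
[20] T[20,12]:19*147560703732+1661573386473=4465226757381 · T[20,13]:19*10246937272+147560703732=342252511900 · T[20,14]:19*549789282+10246937272=20692933630
[21] T[21,13]:20*342252511900+4465226757381=11310276995381 · T[21,14]:20*20692933630+342252511900=756111184500
[22] T[22,14]:21*756111184500+11310276995381=27188611869881
Read c(22,14) = 27188611869881.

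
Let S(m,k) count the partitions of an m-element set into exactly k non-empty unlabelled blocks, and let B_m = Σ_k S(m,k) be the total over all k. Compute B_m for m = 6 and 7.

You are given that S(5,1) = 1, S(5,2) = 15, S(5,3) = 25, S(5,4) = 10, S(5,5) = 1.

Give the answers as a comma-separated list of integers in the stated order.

203, 877

row 6: T[6][1]=1·1+0=1  T[6][2]=2·15+1=31  T[6][3]=3·25+15=90  T[6][4]=4·10+25=65  T[6][5]=5·1+10=15  T[6][6]=6·0+1=1
row 7: T[7][1]=1·1+0=1  T[7][2]=2·31+1=63  T[7][3]=3·90+31=301  T[7][4]=4·65+90=350  T[7][5]=5·15+65=140  T[7][6]=6·1+15=21  T[7][7]=7·0+1=1
B_6 = ΣS(6,k) = 1+31+90+65+15+1 = 203
B_7 = ΣS(7,k) = 1+63+301+350+140+21+1 = 877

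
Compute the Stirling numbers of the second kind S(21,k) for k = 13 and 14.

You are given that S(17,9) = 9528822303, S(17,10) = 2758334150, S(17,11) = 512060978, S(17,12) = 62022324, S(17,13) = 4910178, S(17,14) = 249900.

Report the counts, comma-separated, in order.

row 18: T[18][10]=10·2758334150+9528822303=37112163803  T[18][11]=11·512060978+2758334150=8391004908  T[18][12]=12·62022324+512060978=1256328866  T[18][13]=13·4910178+62022324=125854638  T[18][14]=14·249900+4910178=8408778
row 19: T[19][11]=11·8391004908+37112163803=129413217791  T[19][12]=12·1256328866+8391004908=23466951300  T[19][13]=13·125854638+1256328866=2892439160  T[19][14]=14·8408778+125854638=243577530
row 20: T[20][12]=12·23466951300+129413217791=411016633391  T[20][13]=13·2892439160+23466951300=61068660380  T[20][14]=14·243577530+2892439160=6302524580
row 21: T[21][13]=13·61068660380+411016633391=1204909218331  T[21][14]=14·6302524580+61068660380=149304004500
Read S(21,13) = 1204909218331, S(21,14) = 149304004500.

1204909218331, 149304004500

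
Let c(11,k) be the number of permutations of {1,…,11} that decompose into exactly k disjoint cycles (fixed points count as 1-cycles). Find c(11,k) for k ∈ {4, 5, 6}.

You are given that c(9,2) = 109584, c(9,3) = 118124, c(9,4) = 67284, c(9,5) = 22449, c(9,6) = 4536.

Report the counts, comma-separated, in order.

8409500, 3416930, 902055

@10  (10,3):118124·9+109584→1172700, (10,4):67284·9+118124→723680, (10,5):22449·9+67284→269325, (10,6):4536·9+22449→63273
@11  (11,4):723680·10+1172700→8409500, (11,5):269325·10+723680→3416930, (11,6):63273·10+269325→902055
Read c(11,4) = 8409500, c(11,5) = 3416930, c(11,6) = 902055.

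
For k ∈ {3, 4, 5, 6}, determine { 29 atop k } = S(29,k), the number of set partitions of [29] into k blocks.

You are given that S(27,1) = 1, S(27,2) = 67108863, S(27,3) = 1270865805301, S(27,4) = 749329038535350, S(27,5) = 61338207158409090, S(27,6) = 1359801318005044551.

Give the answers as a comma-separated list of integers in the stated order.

@28  (28,2):67108863·2+1→134217727, (28,3):1270865805301·3+67108863→3812664524766, (28,4):749329038535350·4+1270865805301→2998587019946701, (28,5):61338207158409090·5+749329038535350→307440364830580800, (28,6):1359801318005044551·6+61338207158409090→8220146115188676396
@29  (29,3):3812664524766·3+134217727→11438127792025, (29,4):2998587019946701·4+3812664524766→11998160744311570, (29,5):307440364830580800·5+2998587019946701→1540200411172850701, (29,6):8220146115188676396·6+307440364830580800→49628317055962639176
Read S(29,3) = 11438127792025, S(29,4) = 11998160744311570, S(29,5) = 1540200411172850701, S(29,6) = 49628317055962639176.

11438127792025, 11998160744311570, 1540200411172850701, 49628317055962639176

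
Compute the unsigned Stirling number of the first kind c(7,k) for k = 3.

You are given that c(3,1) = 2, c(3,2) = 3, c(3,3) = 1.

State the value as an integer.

1624

row 4: T[4][1]=3·2+0=6  T[4][2]=3·3+2=11  T[4][3]=3·1+3=6
row 5: T[5][1]=4·6+0=24  T[5][2]=4·11+6=50  T[5][3]=4·6+11=35
row 6: T[6][2]=5·50+24=274  T[6][3]=5·35+50=225
row 7: T[7][3]=6·225+274=1624
Read c(7,3) = 1624.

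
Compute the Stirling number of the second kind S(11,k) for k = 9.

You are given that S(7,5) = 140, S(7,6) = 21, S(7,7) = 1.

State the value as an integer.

1155

r8: T_8,6=6×21+140=266; T_8,7=7×1+21=28; T_8,8=8×0+1=1
r9: T_9,7=7×28+266=462; T_9,8=8×1+28=36; T_9,9=9×0+1=1
r10: T_10,8=8×36+462=750; T_10,9=9×1+36=45
r11: T_11,9=9×45+750=1155
Read S(11,9) = 1155.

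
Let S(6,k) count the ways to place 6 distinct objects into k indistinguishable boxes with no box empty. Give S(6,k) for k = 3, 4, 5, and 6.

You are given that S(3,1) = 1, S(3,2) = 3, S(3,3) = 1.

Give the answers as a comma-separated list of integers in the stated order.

[4] T[4,1]:1*1+0=1 · T[4,2]:2*3+1=7 · T[4,3]:3*1+3=6 · T[4,4]:4*0+1=1
[5] T[5,2]:2*7+1=15 · T[5,3]:3*6+7=25 · T[5,4]:4*1+6=10 · T[5,5]:5*0+1=1
[6] T[6,3]:3*25+15=90 · T[6,4]:4*10+25=65 · T[6,5]:5*1+10=15 · T[6,6]:6*0+1=1
Read S(6,3) = 90, S(6,4) = 65, S(6,5) = 15, S(6,6) = 1.

90, 65, 15, 1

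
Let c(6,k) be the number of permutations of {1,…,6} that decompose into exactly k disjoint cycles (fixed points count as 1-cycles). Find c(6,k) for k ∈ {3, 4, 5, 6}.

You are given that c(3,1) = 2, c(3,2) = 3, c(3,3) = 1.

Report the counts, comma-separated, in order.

225, 85, 15, 1

row 4: T[4][1]=3·2+0=6  T[4][2]=3·3+2=11  T[4][3]=3·1+3=6  T[4][4]=3·0+1=1
row 5: T[5][2]=4·11+6=50  T[5][3]=4·6+11=35  T[5][4]=4·1+6=10  T[5][5]=4·0+1=1
row 6: T[6][3]=5·35+50=225  T[6][4]=5·10+35=85  T[6][5]=5·1+10=15  T[6][6]=5·0+1=1
Read c(6,3) = 225, c(6,4) = 85, c(6,5) = 15, c(6,6) = 1.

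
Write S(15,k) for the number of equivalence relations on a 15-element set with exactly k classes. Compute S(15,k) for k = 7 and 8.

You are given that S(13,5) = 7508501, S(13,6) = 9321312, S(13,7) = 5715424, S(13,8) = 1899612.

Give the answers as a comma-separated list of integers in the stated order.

408741333, 216627840

row 14: T[14][6]=6·9321312+7508501=63436373  T[14][7]=7·5715424+9321312=49329280  T[14][8]=8·1899612+5715424=20912320
row 15: T[15][7]=7·49329280+63436373=408741333  T[15][8]=8·20912320+49329280=216627840
Read S(15,7) = 408741333, S(15,8) = 216627840.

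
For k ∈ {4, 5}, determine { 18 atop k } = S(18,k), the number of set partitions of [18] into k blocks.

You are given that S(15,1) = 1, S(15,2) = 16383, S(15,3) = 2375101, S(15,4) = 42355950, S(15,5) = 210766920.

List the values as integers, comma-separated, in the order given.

2798806985, 28958095545

[16] T[16,2]:2*16383+1=32767 · T[16,3]:3*2375101+16383=7141686 · T[16,4]:4*42355950+2375101=171798901 · T[16,5]:5*210766920+42355950=1096190550
[17] T[17,3]:3*7141686+32767=21457825 · T[17,4]:4*171798901+7141686=694337290 · T[17,5]:5*1096190550+171798901=5652751651
[18] T[18,4]:4*694337290+21457825=2798806985 · T[18,5]:5*5652751651+694337290=28958095545
Read S(18,4) = 2798806985, S(18,5) = 28958095545.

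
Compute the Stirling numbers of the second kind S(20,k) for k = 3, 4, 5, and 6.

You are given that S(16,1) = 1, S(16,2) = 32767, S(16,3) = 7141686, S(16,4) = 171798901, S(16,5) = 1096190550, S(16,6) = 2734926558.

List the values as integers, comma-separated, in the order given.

580606446, 45232115901, 749206090500, 4306078895384

r17: T_17,1=1×1+0=1; T_17,2=2×32767+1=65535; T_17,3=3×7141686+32767=21457825; T_17,4=4×171798901+7141686=694337290; T_17,5=5×1096190550+171798901=5652751651; T_17,6=6×2734926558+1096190550=17505749898
r18: T_18,1=1×1+0=1; T_18,2=2×65535+1=131071; T_18,3=3×21457825+65535=64439010; T_18,4=4×694337290+21457825=2798806985; T_18,5=5×5652751651+694337290=28958095545; T_18,6=6×17505749898+5652751651=110687251039
r19: T_19,2=2×131071+1=262143; T_19,3=3×64439010+131071=193448101; T_19,4=4×2798806985+64439010=11259666950; T_19,5=5×28958095545+2798806985=147589284710; T_19,6=6×110687251039+28958095545=693081601779
r20: T_20,3=3×193448101+262143=580606446; T_20,4=4×11259666950+193448101=45232115901; T_20,5=5×147589284710+11259666950=749206090500; T_20,6=6×693081601779+147589284710=4306078895384
Read S(20,3) = 580606446, S(20,4) = 45232115901, S(20,5) = 749206090500, S(20,6) = 4306078895384.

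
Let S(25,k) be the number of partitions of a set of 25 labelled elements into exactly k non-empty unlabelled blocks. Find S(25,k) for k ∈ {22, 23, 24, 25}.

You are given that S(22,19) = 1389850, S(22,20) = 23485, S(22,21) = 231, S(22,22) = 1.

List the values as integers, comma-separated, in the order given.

3200450, 40250, 300, 1

[23] T[23,20]:20*23485+1389850=1859550 · T[23,21]:21*231+23485=28336 · T[23,22]:22*1+231=253 · T[23,23]:23*0+1=1
[24] T[24,21]:21*28336+1859550=2454606 · T[24,22]:22*253+28336=33902 · T[24,23]:23*1+253=276 · T[24,24]:24*0+1=1
[25] T[25,22]:22*33902+2454606=3200450 · T[25,23]:23*276+33902=40250 · T[25,24]:24*1+276=300 · T[25,25]:25*0+1=1
Read S(25,22) = 3200450, S(25,23) = 40250, S(25,24) = 300, S(25,25) = 1.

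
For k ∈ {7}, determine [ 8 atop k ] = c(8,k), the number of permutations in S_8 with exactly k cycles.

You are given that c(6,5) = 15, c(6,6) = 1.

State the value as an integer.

r7: T_7,6=6×1+15=21; T_7,7=6×0+1=1
r8: T_8,7=7×1+21=28
Read c(8,7) = 28.

28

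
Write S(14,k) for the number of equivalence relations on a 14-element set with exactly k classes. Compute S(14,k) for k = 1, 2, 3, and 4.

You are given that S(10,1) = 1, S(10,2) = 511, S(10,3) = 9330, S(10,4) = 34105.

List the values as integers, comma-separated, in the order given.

1, 8191, 788970, 10391745

[11] T[11,1]:1*1+0=1 · T[11,2]:2*511+1=1023 · T[11,3]:3*9330+511=28501 · T[11,4]:4*34105+9330=145750
[12] T[12,1]:1*1+0=1 · T[12,2]:2*1023+1=2047 · T[12,3]:3*28501+1023=86526 · T[12,4]:4*145750+28501=611501
[13] T[13,1]:1*1+0=1 · T[13,2]:2*2047+1=4095 · T[13,3]:3*86526+2047=261625 · T[13,4]:4*611501+86526=2532530
[14] T[14,1]:1*1+0=1 · T[14,2]:2*4095+1=8191 · T[14,3]:3*261625+4095=788970 · T[14,4]:4*2532530+261625=10391745
Read S(14,1) = 1, S(14,2) = 8191, S(14,3) = 788970, S(14,4) = 10391745.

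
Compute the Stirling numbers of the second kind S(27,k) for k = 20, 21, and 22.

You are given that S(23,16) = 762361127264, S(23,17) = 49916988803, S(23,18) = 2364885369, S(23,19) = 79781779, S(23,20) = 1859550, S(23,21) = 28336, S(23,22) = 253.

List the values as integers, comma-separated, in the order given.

12246296312250, 495564056130, 15015551265

@24  (24,17):49916988803·17+762361127264→1610949936915, (24,18):2364885369·18+49916988803→92484925445, (24,19):79781779·19+2364885369→3880739170, (24,20):1859550·20+79781779→116972779, (24,21):28336·21+1859550→2454606, (24,22):253·22+28336→33902
@25  (25,18):92484925445·18+1610949936915→3275678594925, (25,19):3880739170·19+92484925445→166218969675, (25,20):116972779·20+3880739170→6220194750, (25,21):2454606·21+116972779→168519505, (25,22):33902·22+2454606→3200450
@26  (26,19):166218969675·19+3275678594925→6433839018750, (26,20):6220194750·20+166218969675→290622864675, (26,21):168519505·21+6220194750→9759104355, (26,22):3200450·22+168519505→238929405
@27  (27,20):290622864675·20+6433839018750→12246296312250, (27,21):9759104355·21+290622864675→495564056130, (27,22):238929405·22+9759104355→15015551265
Read S(27,20) = 12246296312250, S(27,21) = 495564056130, S(27,22) = 15015551265.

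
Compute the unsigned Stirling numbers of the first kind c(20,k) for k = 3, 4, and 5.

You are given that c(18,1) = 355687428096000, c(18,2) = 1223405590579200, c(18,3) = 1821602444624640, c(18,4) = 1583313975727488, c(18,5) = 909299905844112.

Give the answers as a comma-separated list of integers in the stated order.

r19: T_19,2=18×1223405590579200+355687428096000=22376988058521600; T_19,3=18×1821602444624640+1223405590579200=34012249593822720; T_19,4=18×1583313975727488+1821602444624640=30321254007719424; T_19,5=18×909299905844112+1583313975727488=17950712280921504
r20: T_20,3=19×34012249593822720+22376988058521600=668609730341153280; T_20,4=19×30321254007719424+34012249593822720=610116075740491776; T_20,5=19×17950712280921504+30321254007719424=371384787345228000
Read c(20,3) = 668609730341153280, c(20,4) = 610116075740491776, c(20,5) = 371384787345228000.

668609730341153280, 610116075740491776, 371384787345228000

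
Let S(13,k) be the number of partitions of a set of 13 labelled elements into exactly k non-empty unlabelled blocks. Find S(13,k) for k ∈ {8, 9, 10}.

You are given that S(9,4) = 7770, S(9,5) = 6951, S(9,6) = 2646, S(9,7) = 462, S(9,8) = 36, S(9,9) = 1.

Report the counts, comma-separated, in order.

1899612, 359502, 39325

@10  (10,5):6951·5+7770→42525, (10,6):2646·6+6951→22827, (10,7):462·7+2646→5880, (10,8):36·8+462→750, (10,9):1·9+36→45, (10,10):0·10+1→1
@11  (11,6):22827·6+42525→179487, (11,7):5880·7+22827→63987, (11,8):750·8+5880→11880, (11,9):45·9+750→1155, (11,10):1·10+45→55
@12  (12,7):63987·7+179487→627396, (12,8):11880·8+63987→159027, (12,9):1155·9+11880→22275, (12,10):55·10+1155→1705
@13  (13,8):159027·8+627396→1899612, (13,9):22275·9+159027→359502, (13,10):1705·10+22275→39325
Read S(13,8) = 1899612, S(13,9) = 359502, S(13,10) = 39325.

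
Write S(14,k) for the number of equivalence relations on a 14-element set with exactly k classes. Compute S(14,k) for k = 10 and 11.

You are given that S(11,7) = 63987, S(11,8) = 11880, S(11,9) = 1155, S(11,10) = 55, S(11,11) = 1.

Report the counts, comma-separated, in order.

752752, 66066

r12: T_12,8=8×11880+63987=159027; T_12,9=9×1155+11880=22275; T_12,10=10×55+1155=1705; T_12,11=11×1+55=66
r13: T_13,9=9×22275+159027=359502; T_13,10=10×1705+22275=39325; T_13,11=11×66+1705=2431
r14: T_14,10=10×39325+359502=752752; T_14,11=11×2431+39325=66066
Read S(14,10) = 752752, S(14,11) = 66066.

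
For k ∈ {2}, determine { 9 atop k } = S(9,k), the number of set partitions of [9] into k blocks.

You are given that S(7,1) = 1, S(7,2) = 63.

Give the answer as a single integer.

255

r8: T_8,1=1×1+0=1; T_8,2=2×63+1=127
r9: T_9,2=2×127+1=255
Read S(9,2) = 255.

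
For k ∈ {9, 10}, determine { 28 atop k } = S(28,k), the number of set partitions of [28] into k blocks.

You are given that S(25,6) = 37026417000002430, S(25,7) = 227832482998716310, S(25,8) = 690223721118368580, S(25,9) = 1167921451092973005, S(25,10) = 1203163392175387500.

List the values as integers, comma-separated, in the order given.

[26] T[26,7]:7*227832482998716310+37026417000002430=1631853797991016600 · T[26,8]:8*690223721118368580+227832482998716310=5749622251945664950 · T[26,9]:9*1167921451092973005+690223721118368580=11201516780955125625 · T[26,10]:10*1203163392175387500+1167921451092973005=13199555372846848005
[27] T[27,8]:8*5749622251945664950+1631853797991016600=47628831813556336200 · T[27,9]:9*11201516780955125625+5749622251945664950=106563273280541795575 · T[27,10]:10*13199555372846848005+11201516780955125625=143197070509423605675
[28] T[28,9]:9*106563273280541795575+47628831813556336200=1006698291338432496375 · T[28,10]:10*143197070509423605675+106563273280541795575=1538533978374777852325
Read S(28,9) = 1006698291338432496375, S(28,10) = 1538533978374777852325.

1006698291338432496375, 1538533978374777852325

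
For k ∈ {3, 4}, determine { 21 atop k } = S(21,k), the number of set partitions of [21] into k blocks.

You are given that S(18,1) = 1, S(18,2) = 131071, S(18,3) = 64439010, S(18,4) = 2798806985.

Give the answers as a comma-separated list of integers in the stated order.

row 19: T[19][1]=1·1+0=1  T[19][2]=2·131071+1=262143  T[19][3]=3·64439010+131071=193448101  T[19][4]=4·2798806985+64439010=11259666950
row 20: T[20][2]=2·262143+1=524287  T[20][3]=3·193448101+262143=580606446  T[20][4]=4·11259666950+193448101=45232115901
row 21: T[21][3]=3·580606446+524287=1742343625  T[21][4]=4·45232115901+580606446=181509070050
Read S(21,3) = 1742343625, S(21,4) = 181509070050.

1742343625, 181509070050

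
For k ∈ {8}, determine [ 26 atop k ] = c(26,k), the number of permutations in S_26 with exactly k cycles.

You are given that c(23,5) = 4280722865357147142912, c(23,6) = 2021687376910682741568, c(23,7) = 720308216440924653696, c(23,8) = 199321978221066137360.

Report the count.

r24: T_24,6=23×2021687376910682741568+4280722865357147142912=50779532534302850198976; T_24,7=23×720308216440924653696+2021687376910682741568=18588776355051949776576; T_24,8=23×199321978221066137360+720308216440924653696=5304713715525445812976
r25: T_25,7=24×18588776355051949776576+50779532534302850198976=496910165055549644836800; T_25,8=24×5304713715525445812976+18588776355051949776576=145901905527662649288000
r26: T_26,8=25×145901905527662649288000+496910165055549644836800=4144457803247115877036800
Read c(26,8) = 4144457803247115877036800.

4144457803247115877036800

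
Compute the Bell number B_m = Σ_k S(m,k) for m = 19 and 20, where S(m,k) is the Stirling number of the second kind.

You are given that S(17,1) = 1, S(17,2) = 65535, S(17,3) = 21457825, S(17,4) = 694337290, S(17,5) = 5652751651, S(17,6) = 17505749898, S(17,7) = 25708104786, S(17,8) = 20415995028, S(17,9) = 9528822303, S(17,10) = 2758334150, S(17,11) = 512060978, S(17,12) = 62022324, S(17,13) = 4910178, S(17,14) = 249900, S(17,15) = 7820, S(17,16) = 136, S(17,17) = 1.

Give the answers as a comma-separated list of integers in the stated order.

@18  (18,1):1·1+0→1, (18,2):65535·2+1→131071, (18,3):21457825·3+65535→64439010, (18,4):694337290·4+21457825→2798806985, (18,5):5652751651·5+694337290→28958095545, (18,6):17505749898·6+5652751651→110687251039, (18,7):25708104786·7+17505749898→197462483400, (18,8):20415995028·8+25708104786→189036065010, (18,9):9528822303·9+20415995028→106175395755, (18,10):2758334150·10+9528822303→37112163803, (18,11):512060978·11+2758334150→8391004908, (18,12):62022324·12+512060978→1256328866, (18,13):4910178·13+62022324→125854638, (18,14):249900·14+4910178→8408778, (18,15):7820·15+249900→367200, (18,16):136·16+7820→9996, (18,17):1·17+136→153, (18,18):0·18+1→1
@19  (19,1):1·1+0→1, (19,2):131071·2+1→262143, (19,3):64439010·3+131071→193448101, (19,4):2798806985·4+64439010→11259666950, (19,5):28958095545·5+2798806985→147589284710, (19,6):110687251039·6+28958095545→693081601779, (19,7):197462483400·7+110687251039→1492924634839, (19,8):189036065010·8+197462483400→1709751003480, (19,9):106175395755·9+189036065010→1144614626805, (19,10):37112163803·10+106175395755→477297033785, (19,11):8391004908·11+37112163803→129413217791, (19,12):1256328866·12+8391004908→23466951300, (19,13):125854638·13+1256328866→2892439160, (19,14):8408778·14+125854638→243577530, (19,15):367200·15+8408778→13916778, (19,16):9996·16+367200→527136, (19,17):153·17+9996→12597, (19,18):1·18+153→171, (19,19):0·19+1→1
@20  (20,1):1·1+0→1, (20,2):262143·2+1→524287, (20,3):193448101·3+262143→580606446, (20,4):11259666950·4+193448101→45232115901, (20,5):147589284710·5+11259666950→749206090500, (20,6):693081601779·6+147589284710→4306078895384, (20,7):1492924634839·7+693081601779→11143554045652, (20,8):1709751003480·8+1492924634839→15170932662679, (20,9):1144614626805·9+1709751003480→12011282644725, (20,10):477297033785·10+1144614626805→5917584964655, (20,11):129413217791·11+477297033785→1900842429486, (20,12):23466951300·12+129413217791→411016633391, (20,13):2892439160·13+23466951300→61068660380, (20,14):243577530·14+2892439160→6302524580, (20,15):13916778·15+243577530→452329200, (20,16):527136·16+13916778→22350954, (20,17):12597·17+527136→741285, (20,18):171·18+12597→15675, (20,19):1·19+171→190, (20,20):0·20+1→1
B_19 = ΣS(19,k) = 1+262143+193448101+11259666950+147589284710+693081601779+1492924634839+1709751003480+1144614626805+477297033785+129413217791+23466951300+2892439160+243577530+13916778+527136+12597+171+1 = 5832742205057
B_20 = ΣS(20,k) = 1+524287+580606446+45232115901+749206090500+4306078895384+11143554045652+15170932662679+12011282644725+5917584964655+1900842429486+411016633391+61068660380+6302524580+452329200+22350954+741285+15675+190+1 = 51724158235372

5832742205057, 51724158235372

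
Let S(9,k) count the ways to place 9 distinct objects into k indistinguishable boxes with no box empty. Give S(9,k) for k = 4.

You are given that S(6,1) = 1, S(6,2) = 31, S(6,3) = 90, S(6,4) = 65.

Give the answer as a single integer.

i=7: T(7,2)=1+2·31=63 | T(7,3)=31+3·90=301 | T(7,4)=90+4·65=350
i=8: T(8,3)=63+3·301=966 | T(8,4)=301+4·350=1701
i=9: T(9,4)=966+4·1701=7770
Read S(9,4) = 7770.

7770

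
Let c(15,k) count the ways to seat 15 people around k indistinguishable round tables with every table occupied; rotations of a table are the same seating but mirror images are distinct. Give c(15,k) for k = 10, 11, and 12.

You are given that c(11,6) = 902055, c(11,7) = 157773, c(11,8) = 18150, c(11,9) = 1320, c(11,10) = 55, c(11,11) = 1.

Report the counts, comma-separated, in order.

37312275, 2749747, 143325

r12: T_12,7=11×157773+902055=2637558; T_12,8=11×18150+157773=357423; T_12,9=11×1320+18150=32670; T_12,10=11×55+1320=1925; T_12,11=11×1+55=66; T_12,12=11×0+1=1
r13: T_13,8=12×357423+2637558=6926634; T_13,9=12×32670+357423=749463; T_13,10=12×1925+32670=55770; T_13,11=12×66+1925=2717; T_13,12=12×1+66=78
r14: T_14,9=13×749463+6926634=16669653; T_14,10=13×55770+749463=1474473; T_14,11=13×2717+55770=91091; T_14,12=13×78+2717=3731
r15: T_15,10=14×1474473+16669653=37312275; T_15,11=14×91091+1474473=2749747; T_15,12=14×3731+91091=143325
Read c(15,10) = 37312275, c(15,11) = 2749747, c(15,12) = 143325.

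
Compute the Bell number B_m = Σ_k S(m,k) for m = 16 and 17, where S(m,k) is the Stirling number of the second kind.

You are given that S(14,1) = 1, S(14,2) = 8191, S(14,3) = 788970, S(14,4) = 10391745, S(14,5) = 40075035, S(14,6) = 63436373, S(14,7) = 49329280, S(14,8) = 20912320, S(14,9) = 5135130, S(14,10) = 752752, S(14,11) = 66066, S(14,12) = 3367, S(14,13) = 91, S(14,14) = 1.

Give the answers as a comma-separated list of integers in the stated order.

@15  (15,1):1·1+0→1, (15,2):8191·2+1→16383, (15,3):788970·3+8191→2375101, (15,4):10391745·4+788970→42355950, (15,5):40075035·5+10391745→210766920, (15,6):63436373·6+40075035→420693273, (15,7):49329280·7+63436373→408741333, (15,8):20912320·8+49329280→216627840, (15,9):5135130·9+20912320→67128490, (15,10):752752·10+5135130→12662650, (15,11):66066·11+752752→1479478, (15,12):3367·12+66066→106470, (15,13):91·13+3367→4550, (15,14):1·14+91→105, (15,15):0·15+1→1
@16  (16,1):1·1+0→1, (16,2):16383·2+1→32767, (16,3):2375101·3+16383→7141686, (16,4):42355950·4+2375101→171798901, (16,5):210766920·5+42355950→1096190550, (16,6):420693273·6+210766920→2734926558, (16,7):408741333·7+420693273→3281882604, (16,8):216627840·8+408741333→2141764053, (16,9):67128490·9+216627840→820784250, (16,10):12662650·10+67128490→193754990, (16,11):1479478·11+12662650→28936908, (16,12):106470·12+1479478→2757118, (16,13):4550·13+106470→165620, (16,14):105·14+4550→6020, (16,15):1·15+105→120, (16,16):0·16+1→1
@17  (17,1):1·1+0→1, (17,2):32767·2+1→65535, (17,3):7141686·3+32767→21457825, (17,4):171798901·4+7141686→694337290, (17,5):1096190550·5+171798901→5652751651, (17,6):2734926558·6+1096190550→17505749898, (17,7):3281882604·7+2734926558→25708104786, (17,8):2141764053·8+3281882604→20415995028, (17,9):820784250·9+2141764053→9528822303, (17,10):193754990·10+820784250→2758334150, (17,11):28936908·11+193754990→512060978, (17,12):2757118·12+28936908→62022324, (17,13):165620·13+2757118→4910178, (17,14):6020·14+165620→249900, (17,15):120·15+6020→7820, (17,16):1·16+120→136, (17,17):0·17+1→1
B_16 = ΣS(16,k) = 1+32767+7141686+171798901+1096190550+2734926558+3281882604+2141764053+820784250+193754990+28936908+2757118+165620+6020+120+1 = 10480142147
B_17 = ΣS(17,k) = 1+65535+21457825+694337290+5652751651+17505749898+25708104786+20415995028+9528822303+2758334150+512060978+62022324+4910178+249900+7820+136+1 = 82864869804

10480142147, 82864869804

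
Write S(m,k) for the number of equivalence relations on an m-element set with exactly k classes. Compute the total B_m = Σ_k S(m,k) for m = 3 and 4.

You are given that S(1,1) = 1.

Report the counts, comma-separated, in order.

5, 15

row 2: T[2][1]=1·1+0=1  T[2][2]=2·0+1=1
row 3: T[3][1]=1·1+0=1  T[3][2]=2·1+1=3  T[3][3]=3·0+1=1
row 4: T[4][1]=1·1+0=1  T[4][2]=2·3+1=7  T[4][3]=3·1+3=6  T[4][4]=4·0+1=1
B_3 = ΣS(3,k) = 1+3+1 = 5
B_4 = ΣS(4,k) = 1+7+6+1 = 15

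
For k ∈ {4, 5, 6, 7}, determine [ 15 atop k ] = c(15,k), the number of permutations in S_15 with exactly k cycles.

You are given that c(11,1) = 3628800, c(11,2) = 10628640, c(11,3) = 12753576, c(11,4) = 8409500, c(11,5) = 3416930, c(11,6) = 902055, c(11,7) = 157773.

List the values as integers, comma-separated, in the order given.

i=12: T(12,1)=0+11·3628800=39916800 | T(12,2)=3628800+11·10628640=120543840 | T(12,3)=10628640+11·12753576=150917976 | T(12,4)=12753576+11·8409500=105258076 | T(12,5)=8409500+11·3416930=45995730 | T(12,6)=3416930+11·902055=13339535 | T(12,7)=902055+11·157773=2637558
i=13: T(13,2)=39916800+12·120543840=1486442880 | T(13,3)=120543840+12·150917976=1931559552 | T(13,4)=150917976+12·105258076=1414014888 | T(13,5)=105258076+12·45995730=657206836 | T(13,6)=45995730+12·13339535=206070150 | T(13,7)=13339535+12·2637558=44990231
i=14: T(14,3)=1486442880+13·1931559552=26596717056 | T(14,4)=1931559552+13·1414014888=20313753096 | T(14,5)=1414014888+13·657206836=9957703756 | T(14,6)=657206836+13·206070150=3336118786 | T(14,7)=206070150+13·44990231=790943153
i=15: T(15,4)=26596717056+14·20313753096=310989260400 | T(15,5)=20313753096+14·9957703756=159721605680 | T(15,6)=9957703756+14·3336118786=56663366760 | T(15,7)=3336118786+14·790943153=14409322928
Read c(15,4) = 310989260400, c(15,5) = 159721605680, c(15,6) = 56663366760, c(15,7) = 14409322928.

310989260400, 159721605680, 56663366760, 14409322928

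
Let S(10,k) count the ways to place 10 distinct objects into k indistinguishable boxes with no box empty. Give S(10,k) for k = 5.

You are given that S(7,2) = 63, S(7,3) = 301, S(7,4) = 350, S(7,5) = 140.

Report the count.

row 8: T[8][3]=3·301+63=966  T[8][4]=4·350+301=1701  T[8][5]=5·140+350=1050
row 9: T[9][4]=4·1701+966=7770  T[9][5]=5·1050+1701=6951
row 10: T[10][5]=5·6951+7770=42525
Read S(10,5) = 42525.

42525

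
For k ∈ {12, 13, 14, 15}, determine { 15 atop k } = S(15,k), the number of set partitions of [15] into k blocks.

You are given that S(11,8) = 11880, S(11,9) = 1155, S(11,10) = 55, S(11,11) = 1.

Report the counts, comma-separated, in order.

row 12: T[12][9]=9·1155+11880=22275  T[12][10]=10·55+1155=1705  T[12][11]=11·1+55=66  T[12][12]=12·0+1=1
row 13: T[13][10]=10·1705+22275=39325  T[13][11]=11·66+1705=2431  T[13][12]=12·1+66=78  T[13][13]=13·0+1=1
row 14: T[14][11]=11·2431+39325=66066  T[14][12]=12·78+2431=3367  T[14][13]=13·1+78=91  T[14][14]=14·0+1=1
row 15: T[15][12]=12·3367+66066=106470  T[15][13]=13·91+3367=4550  T[15][14]=14·1+91=105  T[15][15]=15·0+1=1
Read S(15,12) = 106470, S(15,13) = 4550, S(15,14) = 105, S(15,15) = 1.

106470, 4550, 105, 1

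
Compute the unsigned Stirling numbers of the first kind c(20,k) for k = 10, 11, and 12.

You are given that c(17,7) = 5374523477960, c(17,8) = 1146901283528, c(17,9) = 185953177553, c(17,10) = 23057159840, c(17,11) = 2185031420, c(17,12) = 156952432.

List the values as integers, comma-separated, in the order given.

381922055502195, 46280647751910, 4465226757381

@18  (18,8):1146901283528·17+5374523477960→24871845297936, (18,9):185953177553·17+1146901283528→4308105301929, (18,10):23057159840·17+185953177553→577924894833, (18,11):2185031420·17+23057159840→60202693980, (18,12):156952432·17+2185031420→4853222764
@19  (19,9):4308105301929·18+24871845297936→102417740732658, (19,10):577924894833·18+4308105301929→14710753408923, (19,11):60202693980·18+577924894833→1661573386473, (19,12):4853222764·18+60202693980→147560703732
@20  (20,10):14710753408923·19+102417740732658→381922055502195, (20,11):1661573386473·19+14710753408923→46280647751910, (20,12):147560703732·19+1661573386473→4465226757381
Read c(20,10) = 381922055502195, c(20,11) = 46280647751910, c(20,12) = 4465226757381.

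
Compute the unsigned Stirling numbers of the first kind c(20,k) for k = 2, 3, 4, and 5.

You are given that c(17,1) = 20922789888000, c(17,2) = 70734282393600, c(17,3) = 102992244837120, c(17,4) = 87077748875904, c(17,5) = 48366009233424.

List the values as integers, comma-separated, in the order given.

@18  (18,1):20922789888000·17+0→355687428096000, (18,2):70734282393600·17+20922789888000→1223405590579200, (18,3):102992244837120·17+70734282393600→1821602444624640, (18,4):87077748875904·17+102992244837120→1583313975727488, (18,5):48366009233424·17+87077748875904→909299905844112
@19  (19,1):355687428096000·18+0→6402373705728000, (19,2):1223405590579200·18+355687428096000→22376988058521600, (19,3):1821602444624640·18+1223405590579200→34012249593822720, (19,4):1583313975727488·18+1821602444624640→30321254007719424, (19,5):909299905844112·18+1583313975727488→17950712280921504
@20  (20,2):22376988058521600·19+6402373705728000→431565146817638400, (20,3):34012249593822720·19+22376988058521600→668609730341153280, (20,4):30321254007719424·19+34012249593822720→610116075740491776, (20,5):17950712280921504·19+30321254007719424→371384787345228000
Read c(20,2) = 431565146817638400, c(20,3) = 668609730341153280, c(20,4) = 610116075740491776, c(20,5) = 371384787345228000.

431565146817638400, 668609730341153280, 610116075740491776, 371384787345228000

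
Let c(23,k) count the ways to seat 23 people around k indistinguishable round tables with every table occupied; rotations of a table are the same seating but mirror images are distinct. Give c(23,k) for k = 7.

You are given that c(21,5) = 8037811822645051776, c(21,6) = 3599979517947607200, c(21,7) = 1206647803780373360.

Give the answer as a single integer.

row 22: T[22][6]=21·3599979517947607200+8037811822645051776=83637381699544802976  T[22][7]=21·1206647803780373360+3599979517947607200=28939583397335447760
row 23: T[23][7]=22·28939583397335447760+83637381699544802976=720308216440924653696
Read c(23,7) = 720308216440924653696.

720308216440924653696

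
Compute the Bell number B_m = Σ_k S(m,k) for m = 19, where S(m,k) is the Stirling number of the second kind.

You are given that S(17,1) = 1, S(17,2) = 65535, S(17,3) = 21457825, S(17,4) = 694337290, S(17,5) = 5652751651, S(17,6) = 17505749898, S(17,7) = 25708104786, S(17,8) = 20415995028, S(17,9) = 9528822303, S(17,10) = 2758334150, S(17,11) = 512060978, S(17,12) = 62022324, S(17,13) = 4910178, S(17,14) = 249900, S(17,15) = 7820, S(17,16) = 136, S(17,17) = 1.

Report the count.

5832742205057

row 18: T[18][1]=1·1+0=1  T[18][2]=2·65535+1=131071  T[18][3]=3·21457825+65535=64439010  T[18][4]=4·694337290+21457825=2798806985  T[18][5]=5·5652751651+694337290=28958095545  T[18][6]=6·17505749898+5652751651=110687251039  T[18][7]=7·25708104786+17505749898=197462483400  T[18][8]=8·20415995028+25708104786=189036065010  T[18][9]=9·9528822303+20415995028=106175395755  T[18][10]=10·2758334150+9528822303=37112163803  T[18][11]=11·512060978+2758334150=8391004908  T[18][12]=12·62022324+512060978=1256328866  T[18][13]=13·4910178+62022324=125854638  T[18][14]=14·249900+4910178=8408778  T[18][15]=15·7820+249900=367200  T[18][16]=16·136+7820=9996  T[18][17]=17·1+136=153  T[18][18]=18·0+1=1
row 19: T[19][1]=1·1+0=1  T[19][2]=2·131071+1=262143  T[19][3]=3·64439010+131071=193448101  T[19][4]=4·2798806985+64439010=11259666950  T[19][5]=5·28958095545+2798806985=147589284710  T[19][6]=6·110687251039+28958095545=693081601779  T[19][7]=7·197462483400+110687251039=1492924634839  T[19][8]=8·189036065010+197462483400=1709751003480  T[19][9]=9·106175395755+189036065010=1144614626805  T[19][10]=10·37112163803+106175395755=477297033785  T[19][11]=11·8391004908+37112163803=129413217791  T[19][12]=12·1256328866+8391004908=23466951300  T[19][13]=13·125854638+1256328866=2892439160  T[19][14]=14·8408778+125854638=243577530  T[19][15]=15·367200+8408778=13916778  T[19][16]=16·9996+367200=527136  T[19][17]=17·153+9996=12597  T[19][18]=18·1+153=171  T[19][19]=19·0+1=1
B_19 = ΣS(19,k) = 1+262143+193448101+11259666950+147589284710+693081601779+1492924634839+1709751003480+1144614626805+477297033785+129413217791+23466951300+2892439160+243577530+13916778+527136+12597+171+1 = 5832742205057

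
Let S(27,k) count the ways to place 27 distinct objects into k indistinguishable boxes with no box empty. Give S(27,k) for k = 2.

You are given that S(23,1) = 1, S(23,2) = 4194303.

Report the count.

row 24: T[24][1]=1·1+0=1  T[24][2]=2·4194303+1=8388607
row 25: T[25][1]=1·1+0=1  T[25][2]=2·8388607+1=16777215
row 26: T[26][1]=1·1+0=1  T[26][2]=2·16777215+1=33554431
row 27: T[27][2]=2·33554431+1=67108863
Read S(27,2) = 67108863.

67108863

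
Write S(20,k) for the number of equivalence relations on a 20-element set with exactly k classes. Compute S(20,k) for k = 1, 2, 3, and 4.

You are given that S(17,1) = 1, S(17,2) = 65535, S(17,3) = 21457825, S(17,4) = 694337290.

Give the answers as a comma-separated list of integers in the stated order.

1, 524287, 580606446, 45232115901

[18] T[18,1]:1*1+0=1 · T[18,2]:2*65535+1=131071 · T[18,3]:3*21457825+65535=64439010 · T[18,4]:4*694337290+21457825=2798806985
[19] T[19,1]:1*1+0=1 · T[19,2]:2*131071+1=262143 · T[19,3]:3*64439010+131071=193448101 · T[19,4]:4*2798806985+64439010=11259666950
[20] T[20,1]:1*1+0=1 · T[20,2]:2*262143+1=524287 · T[20,3]:3*193448101+262143=580606446 · T[20,4]:4*11259666950+193448101=45232115901
Read S(20,1) = 1, S(20,2) = 524287, S(20,3) = 580606446, S(20,4) = 45232115901.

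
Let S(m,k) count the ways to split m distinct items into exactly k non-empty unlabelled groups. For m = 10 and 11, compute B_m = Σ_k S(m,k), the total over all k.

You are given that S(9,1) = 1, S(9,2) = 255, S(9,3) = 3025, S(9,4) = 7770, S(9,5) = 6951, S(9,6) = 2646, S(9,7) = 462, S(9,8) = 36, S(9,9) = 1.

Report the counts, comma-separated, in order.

@10  (10,1):1·1+0→1, (10,2):255·2+1→511, (10,3):3025·3+255→9330, (10,4):7770·4+3025→34105, (10,5):6951·5+7770→42525, (10,6):2646·6+6951→22827, (10,7):462·7+2646→5880, (10,8):36·8+462→750, (10,9):1·9+36→45, (10,10):0·10+1→1
@11  (11,1):1·1+0→1, (11,2):511·2+1→1023, (11,3):9330·3+511→28501, (11,4):34105·4+9330→145750, (11,5):42525·5+34105→246730, (11,6):22827·6+42525→179487, (11,7):5880·7+22827→63987, (11,8):750·8+5880→11880, (11,9):45·9+750→1155, (11,10):1·10+45→55, (11,11):0·11+1→1
B_10 = ΣS(10,k) = 1+511+9330+34105+42525+22827+5880+750+45+1 = 115975
B_11 = ΣS(11,k) = 1+1023+28501+145750+246730+179487+63987+11880+1155+55+1 = 678570

115975, 678570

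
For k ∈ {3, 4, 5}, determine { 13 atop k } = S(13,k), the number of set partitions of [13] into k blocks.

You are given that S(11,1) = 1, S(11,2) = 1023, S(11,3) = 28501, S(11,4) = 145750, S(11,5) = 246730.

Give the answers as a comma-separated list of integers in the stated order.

row 12: T[12][2]=2·1023+1=2047  T[12][3]=3·28501+1023=86526  T[12][4]=4·145750+28501=611501  T[12][5]=5·246730+145750=1379400
row 13: T[13][3]=3·86526+2047=261625  T[13][4]=4·611501+86526=2532530  T[13][5]=5·1379400+611501=7508501
Read S(13,3) = 261625, S(13,4) = 2532530, S(13,5) = 7508501.

261625, 2532530, 7508501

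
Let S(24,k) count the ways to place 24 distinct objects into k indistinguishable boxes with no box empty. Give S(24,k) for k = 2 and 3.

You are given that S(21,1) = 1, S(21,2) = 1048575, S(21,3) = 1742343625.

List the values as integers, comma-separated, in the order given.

8388607, 47063200806

[22] T[22,1]:1*1+0=1 · T[22,2]:2*1048575+1=2097151 · T[22,3]:3*1742343625+1048575=5228079450
[23] T[23,1]:1*1+0=1 · T[23,2]:2*2097151+1=4194303 · T[23,3]:3*5228079450+2097151=15686335501
[24] T[24,2]:2*4194303+1=8388607 · T[24,3]:3*15686335501+4194303=47063200806
Read S(24,2) = 8388607, S(24,3) = 47063200806.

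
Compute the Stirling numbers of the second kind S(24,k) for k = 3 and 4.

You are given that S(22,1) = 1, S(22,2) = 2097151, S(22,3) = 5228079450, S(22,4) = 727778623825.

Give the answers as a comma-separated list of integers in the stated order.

[23] T[23,2]:2*2097151+1=4194303 · T[23,3]:3*5228079450+2097151=15686335501 · T[23,4]:4*727778623825+5228079450=2916342574750
[24] T[24,3]:3*15686335501+4194303=47063200806 · T[24,4]:4*2916342574750+15686335501=11681056634501
Read S(24,3) = 47063200806, S(24,4) = 11681056634501.

47063200806, 11681056634501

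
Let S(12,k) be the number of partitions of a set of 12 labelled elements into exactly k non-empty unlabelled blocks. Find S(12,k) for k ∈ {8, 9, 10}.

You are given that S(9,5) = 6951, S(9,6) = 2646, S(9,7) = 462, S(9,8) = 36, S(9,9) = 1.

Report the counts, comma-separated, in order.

row 10: T[10][6]=6·2646+6951=22827  T[10][7]=7·462+2646=5880  T[10][8]=8·36+462=750  T[10][9]=9·1+36=45  T[10][10]=10·0+1=1
row 11: T[11][7]=7·5880+22827=63987  T[11][8]=8·750+5880=11880  T[11][9]=9·45+750=1155  T[11][10]=10·1+45=55
row 12: T[12][8]=8·11880+63987=159027  T[12][9]=9·1155+11880=22275  T[12][10]=10·55+1155=1705
Read S(12,8) = 159027, S(12,9) = 22275, S(12,10) = 1705.

159027, 22275, 1705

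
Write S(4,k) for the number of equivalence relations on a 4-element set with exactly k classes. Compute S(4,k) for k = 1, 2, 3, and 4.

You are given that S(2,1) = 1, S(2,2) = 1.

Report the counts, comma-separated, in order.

1, 7, 6, 1

row 3: T[3][1]=1·1+0=1  T[3][2]=2·1+1=3  T[3][3]=3·0+1=1
row 4: T[4][1]=1·1+0=1  T[4][2]=2·3+1=7  T[4][3]=3·1+3=6  T[4][4]=4·0+1=1
Read S(4,1) = 1, S(4,2) = 7, S(4,3) = 6, S(4,4) = 1.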